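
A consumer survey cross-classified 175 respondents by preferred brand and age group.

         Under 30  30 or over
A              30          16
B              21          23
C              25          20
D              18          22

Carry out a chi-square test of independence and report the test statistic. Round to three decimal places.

4.366

Row totals: 46, 44, 45, 40. Column totals: 94, 81. Grand total N = 175.
Expected counts (row total × column total / N):
  A, Under 30: 46×94/175 = 24.70857
  A, 30 or over: 46×81/175 = 21.29143
  B, Under 30: 44×94/175 = 23.63429
  B, 30 or over: 44×81/175 = 20.36571
  C, Under 30: 45×94/175 = 24.17143
  C, 30 or over: 45×81/175 = 20.82857
  D, Under 30: 40×94/175 = 21.48571
  D, 30 or over: 40×81/175 = 18.51429
Contributions (O − E)²/E:
  (30 − 24.70857)²/24.70857 = 1.1332
  (16 − 21.29143)²/21.29143 = 1.3150
  (21 − 23.63429)²/23.63429 = 0.2936
  (23 − 20.36571)²/20.36571 = 0.3407
  (25 − 24.17143)²/24.17143 = 0.0284
  (20 − 20.82857)²/20.82857 = 0.0330
  (18 − 21.48571)²/21.48571 = 0.5655
  (22 − 18.51429)²/18.51429 = 0.6563
χ² = 1.1332 + 1.3150 + 0.2936 + 0.3407 + 0.0284 + 0.0330 + 0.5655 + 0.6563 = 4.366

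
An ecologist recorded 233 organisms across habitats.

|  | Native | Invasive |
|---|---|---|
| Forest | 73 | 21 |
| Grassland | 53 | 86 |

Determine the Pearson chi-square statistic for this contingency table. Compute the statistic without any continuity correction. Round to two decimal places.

Row totals: 94, 139. Column totals: 126, 107. Grand total N = 233.
Expected counts (row total × column total / N):
  Forest, Native: 94×126/233 = 50.8326
  Forest, Invasive: 94×107/233 = 43.1674
  Grassland, Native: 139×126/233 = 75.1674
  Grassland, Invasive: 139×107/233 = 63.8326
Contributions (O − E)²/E:
  (73 − 50.8326)²/50.8326 = 9.6669
  (21 − 43.1674)²/43.1674 = 11.3834
  (53 − 75.1674)²/75.1674 = 6.5373
  (86 − 63.8326)²/63.8326 = 7.6982
χ² = 9.6669 + 11.3834 + 6.5373 + 7.6982 = 35.29

35.29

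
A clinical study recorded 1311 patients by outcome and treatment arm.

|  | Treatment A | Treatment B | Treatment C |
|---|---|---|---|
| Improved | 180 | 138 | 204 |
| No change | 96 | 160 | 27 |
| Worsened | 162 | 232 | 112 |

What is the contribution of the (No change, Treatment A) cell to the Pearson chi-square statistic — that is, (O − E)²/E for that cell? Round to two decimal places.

0.02

Row total (No change) = 283; column total (Treatment A) = 438; N = 1311.
Expected count E = 283 × 438 / 1311 = 94.5492.
Contribution = (O − E)²/E = (96 − 94.5492)² / 94.5492 = 0.02.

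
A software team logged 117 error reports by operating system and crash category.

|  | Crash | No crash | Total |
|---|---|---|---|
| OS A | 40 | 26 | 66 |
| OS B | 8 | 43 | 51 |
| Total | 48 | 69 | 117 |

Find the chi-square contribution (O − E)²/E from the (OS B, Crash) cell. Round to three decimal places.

7.982

Row total (OS B) = 51; column total (Crash) = 48; N = 117.
Expected count E = 51 × 48 / 117 = 20.9231.
Contribution = (O − E)²/E = (8 − 20.9231)² / 20.9231 = 7.982.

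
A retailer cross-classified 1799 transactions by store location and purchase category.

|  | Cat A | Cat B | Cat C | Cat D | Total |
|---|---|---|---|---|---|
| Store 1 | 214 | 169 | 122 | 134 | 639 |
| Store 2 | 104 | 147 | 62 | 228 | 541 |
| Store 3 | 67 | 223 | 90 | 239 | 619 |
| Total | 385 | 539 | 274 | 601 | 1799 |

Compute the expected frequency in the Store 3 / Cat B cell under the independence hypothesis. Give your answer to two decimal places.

Row total (Store 3) = 619; column total (Cat B) = 539; grand total N = 1799.
Expected count = (row total × column total) / N = 619 × 539 / 1799 = 185.46.

185.46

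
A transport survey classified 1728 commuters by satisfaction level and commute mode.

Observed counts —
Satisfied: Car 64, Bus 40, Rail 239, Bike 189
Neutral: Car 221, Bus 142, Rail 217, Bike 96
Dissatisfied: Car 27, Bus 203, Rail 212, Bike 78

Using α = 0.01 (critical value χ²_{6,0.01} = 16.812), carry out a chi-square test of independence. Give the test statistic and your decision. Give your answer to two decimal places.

347.38; reject H₀

Row totals: 532, 676, 520. Column totals: 312, 385, 668, 363. Grand total N = 1728.
Expected counts (row total × column total / N):
  Satisfied, Car: 532×312/1728 = 96.056
  Satisfied, Bus: 532×385/1728 = 118.530
  Satisfied, Rail: 532×668/1728 = 205.657
  Satisfied, Bike: 532×363/1728 = 111.757
  Neutral, Car: 676×312/1728 = 122.056
  Neutral, Bus: 676×385/1728 = 150.613
  Neutral, Rail: 676×668/1728 = 261.324
  Neutral, Bike: 676×363/1728 = 142.007
  Dissatisfied, Car: 520×312/1728 = 93.889
  Dissatisfied, Bus: 520×385/1728 = 115.856
  Dissatisfied, Rail: 520×668/1728 = 201.019
  Dissatisfied, Bike: 520×363/1728 = 109.236
Contributions (O − E)²/E:
  (64 − 96.056)²/96.056 = 10.6978
  (40 − 118.530)²/118.530 = 52.0287
  (239 − 205.657)²/205.657 = 5.4059
  (189 − 111.757)²/111.757 = 53.3880
  (221 − 122.056)²/122.056 = 80.2084
  (142 − 150.613)²/150.613 = 0.4925
  (217 − 261.324)²/261.324 = 7.5179
  (96 − 142.007)²/142.007 = 14.9052
  (27 − 93.889)²/93.889 = 47.6535
  (203 − 115.856)²/115.856 = 65.5475
  (212 − 201.019)²/201.019 = 0.5999
  (78 − 109.236)²/109.236 = 8.9319
χ² = 10.6978 + 52.0287 + 5.4059 + 53.3880 + 80.2084 + 0.4925 + 7.5179 + 14.9052 + 47.6535 + 65.5475 + 0.5999 + 8.9319 = 347.38
df = (3−1)(4−1) = 6. Since 347.38 > 16.812, reject the null hypothesis of independence at α = 0.01.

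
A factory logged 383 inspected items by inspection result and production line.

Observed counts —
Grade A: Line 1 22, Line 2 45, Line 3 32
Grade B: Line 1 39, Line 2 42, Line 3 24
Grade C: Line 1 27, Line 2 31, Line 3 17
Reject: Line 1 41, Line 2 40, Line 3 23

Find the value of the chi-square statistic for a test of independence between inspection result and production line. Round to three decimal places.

8.849

Row totals: 99, 105, 75, 104. Column totals: 129, 158, 96. Grand total N = 383.
Expected counts (row total × column total / N):
  Grade A, Line 1: 99×129/383 = 33.3446
  Grade A, Line 2: 99×158/383 = 40.8407
  Grade A, Line 3: 99×96/383 = 24.8146
  Grade B, Line 1: 105×129/383 = 35.3655
  Grade B, Line 2: 105×158/383 = 43.3159
  Grade B, Line 3: 105×96/383 = 26.3185
  Grade C, Line 1: 75×129/383 = 25.2611
  Grade C, Line 2: 75×158/383 = 30.9399
  Grade C, Line 3: 75×96/383 = 18.7990
  Reject, Line 1: 104×129/383 = 35.0287
  Reject, Line 2: 104×158/383 = 42.9034
  Reject, Line 3: 104×96/383 = 26.0679
Contributions (O − E)²/E:
  (22 − 33.3446)²/33.3446 = 3.8597
  (45 − 40.8407)²/40.8407 = 0.4236
  (32 − 24.8146)²/24.8146 = 2.0806
  (39 − 35.3655)²/35.3655 = 0.3735
  (42 − 43.3159)²/43.3159 = 0.0400
  (24 − 26.3185)²/26.3185 = 0.2042
  (27 − 25.2611)²/25.2611 = 0.1197
  (31 − 30.9399)²/30.9399 = 0.0001
  (17 − 18.7990)²/18.7990 = 0.1722
  (41 − 35.0287)²/35.0287 = 1.0179
  (40 − 42.9034)²/42.9034 = 0.1965
  (23 − 26.0679)²/26.0679 = 0.3611
χ² = 3.8597 + 0.4236 + 2.0806 + 0.3735 + 0.0400 + 0.2042 + 0.1197 + 0.0001 + 0.1722 + 1.0179 + 0.1965 + 0.3611 = 8.849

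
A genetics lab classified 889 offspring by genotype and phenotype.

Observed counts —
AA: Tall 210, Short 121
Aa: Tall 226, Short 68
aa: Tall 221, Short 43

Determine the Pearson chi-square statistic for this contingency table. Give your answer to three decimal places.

33.287

Row totals: 331, 294, 264. Column totals: 657, 232. Grand total N = 889.
Expected counts (row total × column total / N):
  AA, Tall: 331×657/889 = 244.6198
  AA, Short: 331×232/889 = 86.3802
  Aa, Tall: 294×657/889 = 217.2756
  Aa, Short: 294×232/889 = 76.7244
  aa, Tall: 264×657/889 = 195.1046
  aa, Short: 264×232/889 = 68.8954
Contributions (O − E)²/E:
  (210 − 244.6198)²/244.6198 = 4.8996
  (121 − 86.3802)²/86.3802 = 13.8751
  (226 − 217.2756)²/217.2756 = 0.3503
  (68 − 76.7244)²/76.7244 = 0.9921
  (221 − 195.1046)²/195.1046 = 3.4370
  (43 − 68.8954)²/68.8954 = 9.7332
χ² = 4.8996 + 13.8751 + 0.3503 + 0.9921 + 3.4370 + 9.7332 = 33.287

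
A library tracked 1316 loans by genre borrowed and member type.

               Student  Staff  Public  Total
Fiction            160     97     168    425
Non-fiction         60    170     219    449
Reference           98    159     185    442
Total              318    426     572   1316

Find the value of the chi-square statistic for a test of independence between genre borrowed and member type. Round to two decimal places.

Grand total N = 1316.
Expected counts (row total × column total / N):
  Fiction, Student: 425×318/1316 = 102.698
  Fiction, Staff: 425×426/1316 = 137.576
  Fiction, Public: 425×572/1316 = 184.726
  Non-fiction, Student: 449×318/1316 = 108.497
  Non-fiction, Staff: 449×426/1316 = 145.345
  Non-fiction, Public: 449×572/1316 = 195.158
  Reference, Student: 442×318/1316 = 106.805
  Reference, Staff: 442×426/1316 = 143.079
  Reference, Public: 442×572/1316 = 192.116
Contributions (O − E)²/E:
  (160 − 102.698)²/102.698 = 31.9726
  (97 − 137.576)²/137.576 = 11.9673
  (168 − 184.726)²/184.726 = 1.5145
  (60 − 108.497)²/108.497 = 21.6776
  (170 − 145.345)²/145.345 = 4.1822
  (219 − 195.158)²/195.158 = 2.9127
  (98 − 106.805)²/106.805 = 0.7259
  (159 − 143.079)²/143.079 = 1.7716
  (185 − 192.116)²/192.116 = 0.2636
χ² = 31.9726 + 11.9673 + 1.5145 + 21.6776 + 4.1822 + 2.9127 + 0.7259 + 1.7716 + 0.2636 = 76.99

76.99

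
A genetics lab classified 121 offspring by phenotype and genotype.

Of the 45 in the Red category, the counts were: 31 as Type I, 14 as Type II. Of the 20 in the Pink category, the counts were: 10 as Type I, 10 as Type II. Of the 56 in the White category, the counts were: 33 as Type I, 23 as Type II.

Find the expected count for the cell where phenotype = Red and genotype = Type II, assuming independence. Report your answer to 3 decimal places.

17.479

Row total (Red) = 45; column total (Type II) = 47; grand total N = 121.
Expected count = (row total × column total) / N = 45 × 47 / 121 = 17.479.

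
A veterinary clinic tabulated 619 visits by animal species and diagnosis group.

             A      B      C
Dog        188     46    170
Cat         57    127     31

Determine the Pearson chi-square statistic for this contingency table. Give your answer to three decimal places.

161.437

Row totals: 404, 215. Column totals: 245, 173, 201. Grand total N = 619.
Expected counts (row total × column total / N):
  Dog, A: 404×245/619 = 159.9031
  Dog, B: 404×173/619 = 112.9111
  Dog, C: 404×201/619 = 131.1858
  Cat, A: 215×245/619 = 85.0969
  Cat, B: 215×173/619 = 60.0889
  Cat, C: 215×201/619 = 69.8142
Contributions (O − E)²/E:
  (188 − 159.9031)²/159.9031 = 4.9370
  (46 − 112.9111)²/112.9111 = 39.6515
  (170 − 131.1858)²/131.1858 = 11.4840
  (57 − 85.0969)²/85.0969 = 9.2769
  (127 − 60.0889)²/60.0889 = 74.5079
  (31 − 69.8142)²/69.8142 = 21.5793
χ² = 4.9370 + 39.6515 + 11.4840 + 9.2769 + 74.5079 + 21.5793 = 161.437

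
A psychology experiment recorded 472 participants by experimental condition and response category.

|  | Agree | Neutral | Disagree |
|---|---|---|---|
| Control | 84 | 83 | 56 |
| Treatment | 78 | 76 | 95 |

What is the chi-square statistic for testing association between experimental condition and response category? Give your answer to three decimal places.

Row totals: 223, 249. Column totals: 162, 159, 151. Grand total N = 472.
Expected counts (row total × column total / N):
  Control, Agree: 223×162/472 = 76.5381
  Control, Neutral: 223×159/472 = 75.1208
  Control, Disagree: 223×151/472 = 71.3411
  Treatment, Agree: 249×162/472 = 85.4619
  Treatment, Neutral: 249×159/472 = 83.8792
  Treatment, Disagree: 249×151/472 = 79.6589
Contributions (O − E)²/E:
  (84 − 76.5381)²/76.5381 = 0.7275
  (83 − 75.1208)²/75.1208 = 0.8264
  (56 − 71.3411)²/71.3411 = 3.2989
  (78 − 85.4619)²/85.4619 = 0.6515
  (76 − 83.8792)²/83.8792 = 0.7401
  (95 − 79.6589)²/79.6589 = 2.9545
χ² = 0.7275 + 0.8264 + 3.2989 + 0.6515 + 0.7401 + 2.9545 = 9.199

9.199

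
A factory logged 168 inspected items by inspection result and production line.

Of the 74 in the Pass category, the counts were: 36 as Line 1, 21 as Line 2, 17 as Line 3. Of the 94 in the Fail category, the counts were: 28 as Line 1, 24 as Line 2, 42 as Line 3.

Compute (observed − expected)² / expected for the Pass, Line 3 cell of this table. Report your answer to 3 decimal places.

3.109

Row total (Pass) = 74; column total (Line 3) = 59; N = 168.
Expected count E = 74 × 59 / 168 = 25.9881.
Contribution = (O − E)²/E = (17 − 25.9881)² / 25.9881 = 3.109.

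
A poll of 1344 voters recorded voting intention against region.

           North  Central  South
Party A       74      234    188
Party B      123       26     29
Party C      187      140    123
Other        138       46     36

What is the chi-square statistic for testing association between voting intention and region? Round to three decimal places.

243.396

Row totals: 496, 178, 450, 220. Column totals: 522, 446, 376. Grand total N = 1344.
Expected counts (row total × column total / N):
  Party A, North: 496×522/1344 = 192.64286
  Party A, Central: 496×446/1344 = 164.59524
  Party A, South: 496×376/1344 = 138.76190
  Party B, North: 178×522/1344 = 69.13393
  Party B, Central: 178×446/1344 = 59.06845
  Party B, South: 178×376/1344 = 49.79762
  Party C, North: 450×522/1344 = 174.77679
  Party C, Central: 450×446/1344 = 149.33036
  Party C, South: 450×376/1344 = 125.89286
  Other, North: 220×522/1344 = 85.44643
  Other, Central: 220×446/1344 = 73.00595
  Other, South: 220×376/1344 = 61.54762
Contributions (O − E)²/E:
  (74 − 192.64286)²/192.64286 = 73.0685
  (234 − 164.59524)²/164.59524 = 29.2659
  (188 − 138.76190)²/138.76190 = 17.4716
  (123 − 69.13393)²/69.13393 = 41.9700
  (26 − 59.06845)²/59.06845 = 18.5128
  (29 − 49.79762)²/49.79762 = 8.6860
  (187 − 174.77679)²/174.77679 = 0.8548
  (140 − 149.33036)²/149.33036 = 0.5830
  (123 − 125.89286)²/125.89286 = 0.0665
  (138 − 85.44643)²/85.44643 = 32.3229
  (46 − 73.00595)²/73.00595 = 9.9899
  (36 − 61.54762)²/61.54762 = 10.6045
χ² = 73.0685 + 29.2659 + 17.4716 + 41.9700 + 18.5128 + 8.6860 + 0.8548 + 0.5830 + 0.0665 + 32.3229 + 9.9899 + 10.6045 = 243.396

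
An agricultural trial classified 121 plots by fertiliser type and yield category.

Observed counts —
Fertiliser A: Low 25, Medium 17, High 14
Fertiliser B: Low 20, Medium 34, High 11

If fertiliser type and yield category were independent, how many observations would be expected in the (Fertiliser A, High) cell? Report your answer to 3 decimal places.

Row total (Fertiliser A) = 56; column total (High) = 25; grand total N = 121.
Expected count = (row total × column total) / N = 56 × 25 / 121 = 11.570.

11.570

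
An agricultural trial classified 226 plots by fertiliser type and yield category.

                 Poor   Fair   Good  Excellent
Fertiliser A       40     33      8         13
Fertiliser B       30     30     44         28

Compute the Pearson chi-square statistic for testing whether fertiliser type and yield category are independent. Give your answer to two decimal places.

26.34

Row totals: 94, 132. Column totals: 70, 63, 52, 41. Grand total N = 226.
Expected counts (row total × column total / N):
  Fertiliser A, Poor: 94×70/226 = 29.1150
  Fertiliser A, Fair: 94×63/226 = 26.2035
  Fertiliser A, Good: 94×52/226 = 21.6283
  Fertiliser A, Excellent: 94×41/226 = 17.0531
  Fertiliser B, Poor: 132×70/226 = 40.8850
  Fertiliser B, Fair: 132×63/226 = 36.7965
  Fertiliser B, Good: 132×52/226 = 30.3717
  Fertiliser B, Excellent: 132×41/226 = 23.9469
Contributions (O − E)²/E:
  (40 − 29.1150)²/29.1150 = 4.0695
  (33 − 26.2035)²/26.2035 = 1.7628
  (8 − 21.6283)²/21.6283 = 8.5874
  (13 − 17.0531)²/17.0531 = 0.9633
  (30 − 40.8850)²/40.8850 = 2.8980
  (30 − 36.7965)²/36.7965 = 1.2553
  (44 − 30.3717)²/30.3717 = 6.1153
  (28 − 23.9469)²/23.9469 = 0.6860
χ² = 4.0695 + 1.7628 + 8.5874 + 0.9633 + 2.8980 + 1.2553 + 6.1153 + 0.6860 = 26.34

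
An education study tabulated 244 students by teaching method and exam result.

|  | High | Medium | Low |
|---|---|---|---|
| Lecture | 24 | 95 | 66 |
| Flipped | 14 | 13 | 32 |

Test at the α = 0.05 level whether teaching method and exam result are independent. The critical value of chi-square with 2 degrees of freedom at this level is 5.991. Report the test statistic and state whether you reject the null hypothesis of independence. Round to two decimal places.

15.85; reject H₀

Row totals: 185, 59. Column totals: 38, 108, 98. Grand total N = 244.
Expected counts (row total × column total / N):
  Lecture, High: 185×38/244 = 28.811
  Lecture, Medium: 185×108/244 = 81.885
  Lecture, Low: 185×98/244 = 74.303
  Flipped, High: 59×38/244 = 9.189
  Flipped, Medium: 59×108/244 = 26.115
  Flipped, Low: 59×98/244 = 23.697
Contributions (O − E)²/E:
  (24 − 28.811)²/28.811 = 0.8034
  (95 − 81.885)²/81.885 = 2.1005
  (66 − 74.303)²/74.303 = 0.9278
  (14 − 9.189)²/9.189 = 2.5189
  (13 − 26.115)²/26.115 = 6.5864
  (32 − 23.697)²/23.697 = 2.9092
χ² = 0.8034 + 2.1005 + 0.9278 + 2.5189 + 6.5864 + 2.9092 = 15.85
df = (2−1)(3−1) = 2. Since 15.85 > 5.991, reject the null hypothesis of independence at α = 0.05.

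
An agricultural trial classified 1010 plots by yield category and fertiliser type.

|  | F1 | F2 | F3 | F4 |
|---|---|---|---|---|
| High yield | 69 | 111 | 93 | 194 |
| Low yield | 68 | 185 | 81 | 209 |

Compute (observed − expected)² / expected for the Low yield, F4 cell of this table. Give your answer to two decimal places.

0.27

Row total (Low yield) = 543; column total (F4) = 403; N = 1010.
Expected count E = 543 × 403 / 1010 = 216.662.
Contribution = (O − E)²/E = (209 − 216.662)² / 216.662 = 0.27.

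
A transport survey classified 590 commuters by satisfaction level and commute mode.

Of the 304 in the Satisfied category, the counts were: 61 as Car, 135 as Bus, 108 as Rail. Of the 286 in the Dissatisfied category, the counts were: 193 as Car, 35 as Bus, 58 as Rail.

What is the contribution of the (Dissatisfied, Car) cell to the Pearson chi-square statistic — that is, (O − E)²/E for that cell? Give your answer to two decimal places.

Row total (Dissatisfied) = 286; column total (Car) = 254; N = 590.
Expected count E = 286 × 254 / 590 = 123.125.
Contribution = (O − E)²/E = (193 − 123.125)² / 123.125 = 39.65.

39.65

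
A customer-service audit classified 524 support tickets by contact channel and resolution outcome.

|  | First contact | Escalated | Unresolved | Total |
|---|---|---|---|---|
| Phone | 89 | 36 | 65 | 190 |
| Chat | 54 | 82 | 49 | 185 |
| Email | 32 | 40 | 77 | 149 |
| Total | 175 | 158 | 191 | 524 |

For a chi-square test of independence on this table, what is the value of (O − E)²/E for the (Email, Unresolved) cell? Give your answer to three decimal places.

Row total (Email) = 149; column total (Unresolved) = 191; N = 524.
Expected count E = 149 × 191 / 524 = 54.31107.
Contribution = (O − E)²/E = (77 − 54.31107)² / 54.31107 = 9.479.

9.479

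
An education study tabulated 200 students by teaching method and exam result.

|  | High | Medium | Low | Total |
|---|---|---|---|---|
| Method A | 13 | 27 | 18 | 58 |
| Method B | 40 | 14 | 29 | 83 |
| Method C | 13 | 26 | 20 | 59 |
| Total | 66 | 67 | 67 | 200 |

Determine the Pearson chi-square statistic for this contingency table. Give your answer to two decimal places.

Grand total N = 200.
Expected counts (row total × column total / N):
  Method A, High: 58×66/200 = 19.140
  Method A, Medium: 58×67/200 = 19.430
  Method A, Low: 58×67/200 = 19.430
  Method B, High: 83×66/200 = 27.390
  Method B, Medium: 83×67/200 = 27.805
  Method B, Low: 83×67/200 = 27.805
  Method C, High: 59×66/200 = 19.470
  Method C, Medium: 59×67/200 = 19.765
  Method C, Low: 59×67/200 = 19.765
Contributions (O − E)²/E:
  (13 − 19.140)²/19.140 = 1.9697
  (27 − 19.430)²/19.430 = 2.9493
  (18 − 19.430)²/19.430 = 0.1052
  (40 − 27.390)²/27.390 = 5.8055
  (14 − 27.805)²/27.805 = 6.8541
  (29 − 27.805)²/27.805 = 0.0514
  (13 − 19.470)²/19.470 = 2.1500
  (26 − 19.765)²/19.765 = 1.9669
  (20 − 19.765)²/19.765 = 0.0028
χ² = 1.9697 + 2.9493 + 0.1052 + 5.8055 + 6.8541 + 0.0514 + 2.1500 + 1.9669 + 0.0028 = 21.85

21.85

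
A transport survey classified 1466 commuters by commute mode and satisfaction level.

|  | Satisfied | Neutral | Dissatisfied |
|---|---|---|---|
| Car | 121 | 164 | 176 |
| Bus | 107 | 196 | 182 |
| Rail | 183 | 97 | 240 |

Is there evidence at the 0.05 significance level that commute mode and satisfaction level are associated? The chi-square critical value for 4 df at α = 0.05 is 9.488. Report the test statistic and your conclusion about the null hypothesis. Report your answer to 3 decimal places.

Row totals: 461, 485, 520. Column totals: 411, 457, 598. Grand total N = 1466.
Expected counts (row total × column total / N):
  Car, Satisfied: 461×411/1466 = 129.2435
  Car, Neutral: 461×457/1466 = 143.7087
  Car, Dissatisfied: 461×598/1466 = 188.0477
  Bus, Satisfied: 485×411/1466 = 135.9720
  Bus, Neutral: 485×457/1466 = 151.1903
  Bus, Dissatisfied: 485×598/1466 = 197.8377
  Rail, Satisfied: 520×411/1466 = 145.7844
  Rail, Neutral: 520×457/1466 = 162.1010
  Rail, Dissatisfied: 520×598/1466 = 212.1146
Contributions (O − E)²/E:
  (121 − 129.2435)²/129.2435 = 0.5258
  (164 − 143.7087)²/143.7087 = 2.8651
  (176 − 188.0477)²/188.0477 = 0.7719
  (107 − 135.9720)²/135.9720 = 6.1732
  (196 − 151.1903)²/151.1903 = 13.2807
  (182 − 197.8377)²/197.8377 = 1.2679
  (183 − 145.7844)²/145.7844 = 9.5003
  (97 − 162.1010)²/162.1010 = 26.1451
  (240 − 212.1146)²/212.1146 = 3.6659
χ² = 0.5258 + 2.8651 + 0.7719 + 6.1732 + 13.2807 + 1.2679 + 9.5003 + 26.1451 + 3.6659 = 64.196
df = (3−1)(3−1) = 4. Since 64.196 > 9.488, reject the null hypothesis of independence at α = 0.05.

64.196; reject H₀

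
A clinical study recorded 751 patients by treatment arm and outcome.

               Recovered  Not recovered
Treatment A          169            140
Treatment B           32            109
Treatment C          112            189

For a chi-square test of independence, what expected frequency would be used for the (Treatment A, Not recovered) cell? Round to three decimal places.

180.216

Row total (Treatment A) = 309; column total (Not recovered) = 438; grand total N = 751.
Expected count = (row total × column total) / N = 309 × 438 / 751 = 180.216.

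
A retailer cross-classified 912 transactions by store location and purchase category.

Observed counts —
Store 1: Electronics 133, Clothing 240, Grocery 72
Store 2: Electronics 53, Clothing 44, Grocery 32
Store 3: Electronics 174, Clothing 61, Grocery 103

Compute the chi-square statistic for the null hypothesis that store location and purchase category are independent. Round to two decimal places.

Row totals: 445, 129, 338. Column totals: 360, 345, 207. Grand total N = 912.
Expected counts (row total × column total / N):
  Store 1, Electronics: 445×360/912 = 175.658
  Store 1, Clothing: 445×345/912 = 168.339
  Store 1, Grocery: 445×207/912 = 101.003
  Store 2, Electronics: 129×360/912 = 50.921
  Store 2, Clothing: 129×345/912 = 48.799
  Store 2, Grocery: 129×207/912 = 29.280
  Store 3, Electronics: 338×360/912 = 133.421
  Store 3, Clothing: 338×345/912 = 127.862
  Store 3, Grocery: 338×207/912 = 76.717
Contributions (O − E)²/E:
  (133 − 175.658)²/175.658 = 10.3594
  (240 − 168.339)²/168.339 = 30.5057
  (72 − 101.003)²/101.003 = 8.3282
  (53 − 50.921)²/50.921 = 0.0849
  (44 − 48.799)²/48.799 = 0.4719
  (32 − 29.280)²/29.280 = 0.2527
  (174 − 133.421)²/133.421 = 12.3418
  (61 − 127.862)²/127.862 = 34.9637
  (103 − 76.717)²/76.717 = 9.0045
χ² = 10.3594 + 30.5057 + 8.3282 + 0.0849 + 0.4719 + 0.2527 + 12.3418 + 34.9637 + 9.0045 = 106.31

106.31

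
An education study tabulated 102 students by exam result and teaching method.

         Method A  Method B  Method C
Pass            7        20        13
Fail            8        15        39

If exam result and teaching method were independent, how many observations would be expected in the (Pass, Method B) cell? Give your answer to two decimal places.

Row total (Pass) = 40; column total (Method B) = 35; grand total N = 102.
Expected count = (row total × column total) / N = 40 × 35 / 102 = 13.73.

13.73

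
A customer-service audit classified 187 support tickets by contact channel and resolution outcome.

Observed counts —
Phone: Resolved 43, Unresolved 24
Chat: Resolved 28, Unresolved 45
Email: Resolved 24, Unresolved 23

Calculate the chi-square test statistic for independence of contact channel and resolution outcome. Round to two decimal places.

Row totals: 67, 73, 47. Column totals: 95, 92. Grand total N = 187.
Expected counts (row total × column total / N):
  Phone, Resolved: 67×95/187 = 34.037
  Phone, Unresolved: 67×92/187 = 32.963
  Chat, Resolved: 73×95/187 = 37.086
  Chat, Unresolved: 73×92/187 = 35.914
  Email, Resolved: 47×95/187 = 23.877
  Email, Unresolved: 47×92/187 = 23.123
Contributions (O − E)²/E:
  (43 − 34.037)²/34.037 = 2.3602
  (24 − 32.963)²/32.963 = 2.4371
  (28 − 37.086)²/37.086 = 2.2261
  (45 − 35.914)²/35.914 = 2.2987
  (24 − 23.877)²/23.877 = 0.0006
  (23 − 23.123)²/23.123 = 0.0007
χ² = 2.3602 + 2.4371 + 2.2261 + 2.2987 + 0.0006 + 0.0007 = 9.32

9.32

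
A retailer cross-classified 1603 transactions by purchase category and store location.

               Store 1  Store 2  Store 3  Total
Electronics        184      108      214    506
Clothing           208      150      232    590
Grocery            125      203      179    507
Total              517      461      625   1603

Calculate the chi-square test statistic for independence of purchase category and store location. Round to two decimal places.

50.96

Grand total N = 1603.
Expected counts (row total × column total / N):
  Electronics, Store 1: 506×517/1603 = 163.195
  Electronics, Store 2: 506×461/1603 = 145.518
  Electronics, Store 3: 506×625/1603 = 197.286
  Clothing, Store 1: 590×517/1603 = 190.287
  Clothing, Store 2: 590×461/1603 = 169.676
  Clothing, Store 3: 590×625/1603 = 230.037
  Grocery, Store 1: 507×517/1603 = 163.518
  Grocery, Store 2: 507×461/1603 = 145.806
  Grocery, Store 3: 507×625/1603 = 197.676
Contributions (O − E)²/E:
  (184 − 163.195)²/163.195 = 2.6523
  (108 − 145.518)²/145.518 = 9.6730
  (214 − 197.286)²/197.286 = 1.4160
  (208 − 190.287)²/190.287 = 1.6488
  (150 − 169.676)²/169.676 = 2.2817
  (232 − 230.037)²/230.037 = 0.0168
  (125 − 163.518)²/163.518 = 9.0732
  (203 − 145.806)²/145.806 = 22.4350
  (179 − 197.676)²/197.676 = 1.7645
χ² = 2.6523 + 9.6730 + 1.4160 + 1.6488 + 2.2817 + 0.0168 + 9.0732 + 22.4350 + 1.7645 = 50.96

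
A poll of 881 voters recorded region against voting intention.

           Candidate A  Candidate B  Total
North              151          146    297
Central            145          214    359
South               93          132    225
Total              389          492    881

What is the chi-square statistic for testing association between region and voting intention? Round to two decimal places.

8.18

Grand total N = 881.
Expected counts (row total × column total / N):
  North, Candidate A: 297×389/881 = 131.138
  North, Candidate B: 297×492/881 = 165.862
  Central, Candidate A: 359×389/881 = 158.514
  Central, Candidate B: 359×492/881 = 200.486
  South, Candidate A: 225×389/881 = 99.347
  South, Candidate B: 225×492/881 = 125.653
Contributions (O − E)²/E:
  (151 − 131.138)²/131.138 = 3.0083
  (146 − 165.862)²/165.862 = 2.3785
  (145 − 158.514)²/158.514 = 1.1521
  (214 − 200.486)²/200.486 = 0.9109
  (93 − 99.347)²/99.347 = 0.4055
  (132 − 125.653)²/125.653 = 0.3206
χ² = 3.0083 + 2.3785 + 1.1521 + 0.9109 + 0.4055 + 0.3206 = 8.18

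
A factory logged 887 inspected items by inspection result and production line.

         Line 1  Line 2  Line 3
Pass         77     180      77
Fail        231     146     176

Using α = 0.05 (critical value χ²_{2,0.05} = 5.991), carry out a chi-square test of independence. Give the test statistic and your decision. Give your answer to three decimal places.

69.448; reject H₀

Row totals: 334, 553. Column totals: 308, 326, 253. Grand total N = 887.
Expected counts (row total × column total / N):
  Pass, Line 1: 334×308/887 = 115.9775
  Pass, Line 2: 334×326/887 = 122.7554
  Pass, Line 3: 334×253/887 = 95.2672
  Fail, Line 1: 553×308/887 = 192.0225
  Fail, Line 2: 553×326/887 = 203.2446
  Fail, Line 3: 553×253/887 = 157.7328
Contributions (O − E)²/E:
  (77 − 115.9775)²/115.9775 = 13.0995
  (180 − 122.7554)²/122.7554 = 26.6949
  (77 − 95.2672)²/95.2672 = 3.5027
  (231 − 192.0225)²/192.0225 = 7.9118
  (146 − 203.2446)²/203.2446 = 16.1232
  (176 − 157.7328)²/157.7328 = 2.1155
χ² = 13.0995 + 26.6949 + 3.5027 + 7.9118 + 16.1232 + 2.1155 = 69.448
df = (2−1)(3−1) = 2. Since 69.448 > 5.991, reject the null hypothesis of independence at α = 0.05.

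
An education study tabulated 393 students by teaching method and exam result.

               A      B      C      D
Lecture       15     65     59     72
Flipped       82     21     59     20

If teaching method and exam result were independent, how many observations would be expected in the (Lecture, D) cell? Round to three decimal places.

49.394

Row total (Lecture) = 211; column total (D) = 92; grand total N = 393.
Expected count = (row total × column total) / N = 211 × 92 / 393 = 49.394.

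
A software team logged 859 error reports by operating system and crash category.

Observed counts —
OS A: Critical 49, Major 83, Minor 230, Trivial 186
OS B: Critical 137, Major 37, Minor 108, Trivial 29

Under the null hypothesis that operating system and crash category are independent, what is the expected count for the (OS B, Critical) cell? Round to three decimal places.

Row total (OS B) = 311; column total (Critical) = 186; grand total N = 859.
Expected count = (row total × column total) / N = 311 × 186 / 859 = 67.341.

67.341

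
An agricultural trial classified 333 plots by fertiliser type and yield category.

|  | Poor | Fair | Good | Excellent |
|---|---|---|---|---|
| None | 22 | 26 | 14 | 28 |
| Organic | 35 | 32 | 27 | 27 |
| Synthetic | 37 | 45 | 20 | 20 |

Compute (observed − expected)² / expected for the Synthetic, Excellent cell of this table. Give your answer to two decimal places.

Row total (Synthetic) = 122; column total (Excellent) = 75; N = 333.
Expected count E = 122 × 75 / 333 = 27.4775.
Contribution = (O − E)²/E = (20 − 27.4775)² / 27.4775 = 2.03.

2.03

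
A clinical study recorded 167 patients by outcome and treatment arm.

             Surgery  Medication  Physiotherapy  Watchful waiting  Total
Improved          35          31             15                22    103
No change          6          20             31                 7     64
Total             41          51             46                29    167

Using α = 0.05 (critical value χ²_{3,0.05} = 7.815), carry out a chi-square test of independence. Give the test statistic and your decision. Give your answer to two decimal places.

28.66; reject H₀

Grand total N = 167.
Expected counts (row total × column total / N):
  Improved, Surgery: 103×41/167 = 25.287
  Improved, Medication: 103×51/167 = 31.455
  Improved, Physiotherapy: 103×46/167 = 28.371
  Improved, Watchful waiting: 103×29/167 = 17.886
  No change, Surgery: 64×41/167 = 15.713
  No change, Medication: 64×51/167 = 19.545
  No change, Physiotherapy: 64×46/167 = 17.629
  No change, Watchful waiting: 64×29/167 = 11.114
Contributions (O − E)²/E:
  (35 − 25.287)²/25.287 = 3.7309
  (31 − 31.455)²/31.455 = 0.0066
  (15 − 28.371)²/28.371 = 6.3016
  (22 − 17.886)²/17.886 = 0.9463
  (6 − 15.713)²/15.713 = 6.0041
  (20 − 19.545)²/19.545 = 0.0106
  (31 − 17.629)²/17.629 = 10.1415
  (7 − 11.114)²/11.114 = 1.5229
χ² = 3.7309 + 0.0066 + 6.3016 + 0.9463 + 6.0041 + 0.0106 + 10.1415 + 1.5229 = 28.66
df = (2−1)(4−1) = 3. Since 28.66 > 7.815, reject the null hypothesis of independence at α = 0.05.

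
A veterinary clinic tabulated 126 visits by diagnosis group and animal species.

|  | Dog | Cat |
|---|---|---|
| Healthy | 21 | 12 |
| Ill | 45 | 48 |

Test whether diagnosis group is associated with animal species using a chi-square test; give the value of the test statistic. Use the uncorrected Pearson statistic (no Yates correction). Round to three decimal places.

Row totals: 33, 93. Column totals: 66, 60. Grand total N = 126.
Expected counts (row total × column total / N):
  Healthy, Dog: 33×66/126 = 17.2857
  Healthy, Cat: 33×60/126 = 15.7143
  Ill, Dog: 93×66/126 = 48.7143
  Ill, Cat: 93×60/126 = 44.2857
Contributions (O − E)²/E:
  (21 − 17.2857)²/17.2857 = 0.7981
  (12 − 15.7143)²/15.7143 = 0.8779
  (45 − 48.7143)²/48.7143 = 0.2832
  (48 − 44.2857)²/44.2857 = 0.3115
χ² = 0.7981 + 0.8779 + 0.2832 + 0.3115 = 2.271

2.271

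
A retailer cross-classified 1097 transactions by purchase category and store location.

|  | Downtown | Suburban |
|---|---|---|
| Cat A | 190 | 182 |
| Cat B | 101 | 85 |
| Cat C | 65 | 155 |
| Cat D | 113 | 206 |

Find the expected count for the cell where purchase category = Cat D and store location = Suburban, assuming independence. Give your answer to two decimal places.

Row total (Cat D) = 319; column total (Suburban) = 628; grand total N = 1097.
Expected count = (row total × column total) / N = 319 × 628 / 1097 = 182.62.

182.62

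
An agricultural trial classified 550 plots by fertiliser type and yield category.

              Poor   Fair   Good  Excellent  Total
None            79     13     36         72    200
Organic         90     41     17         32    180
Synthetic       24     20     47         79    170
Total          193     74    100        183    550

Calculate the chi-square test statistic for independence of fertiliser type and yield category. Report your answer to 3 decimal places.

91.273

Grand total N = 550.
Expected counts (row total × column total / N):
  None, Poor: 200×193/550 = 70.18182
  None, Fair: 200×74/550 = 26.90909
  None, Good: 200×100/550 = 36.36364
  None, Excellent: 200×183/550 = 66.54545
  Organic, Poor: 180×193/550 = 63.16364
  Organic, Fair: 180×74/550 = 24.21818
  Organic, Good: 180×100/550 = 32.72727
  Organic, Excellent: 180×183/550 = 59.89091
  Synthetic, Poor: 170×193/550 = 59.65455
  Synthetic, Fair: 170×74/550 = 22.87273
  Synthetic, Good: 170×100/550 = 30.90909
  Synthetic, Excellent: 170×183/550 = 56.56364
Contributions (O − E)²/E:
  (79 − 70.18182)²/70.18182 = 1.1080
  (13 − 26.90909)²/26.90909 = 7.1895
  (36 − 36.36364)²/36.36364 = 0.0036
  (72 − 66.54545)²/66.54545 = 0.4471
  (90 − 63.16364)²/63.16364 = 11.4020
  (41 − 24.21818)²/24.21818 = 11.6288
  (17 − 32.72727)²/32.72727 = 7.5578
  (32 − 59.89091)²/59.89091 = 12.9887
  (24 − 59.65455)²/59.65455 = 21.3101
  (20 − 22.87273)²/22.87273 = 0.3608
  (47 − 30.90909)²/30.90909 = 8.3767
  (79 − 56.56364)²/56.56364 = 8.8995
χ² = 1.1080 + 7.1895 + 0.0036 + 0.4471 + 11.4020 + 11.6288 + 7.5578 + 12.9887 + 21.3101 + 0.3608 + 8.3767 + 8.8995 = 91.273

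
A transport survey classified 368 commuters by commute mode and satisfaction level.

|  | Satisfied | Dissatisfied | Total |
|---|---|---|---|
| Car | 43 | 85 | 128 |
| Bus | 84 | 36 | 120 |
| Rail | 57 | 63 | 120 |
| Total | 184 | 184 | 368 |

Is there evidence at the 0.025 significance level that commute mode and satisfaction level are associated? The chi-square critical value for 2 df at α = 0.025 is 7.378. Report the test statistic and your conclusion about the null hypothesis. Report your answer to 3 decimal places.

33.281; reject H₀

Grand total N = 368.
Expected counts (row total × column total / N):
  Car, Satisfied: 128×184/368 = 64.0000
  Car, Dissatisfied: 128×184/368 = 64.0000
  Bus, Satisfied: 120×184/368 = 60.0000
  Bus, Dissatisfied: 120×184/368 = 60.0000
  Rail, Satisfied: 120×184/368 = 60.0000
  Rail, Dissatisfied: 120×184/368 = 60.0000
Contributions (O − E)²/E:
  (43 − 64.0000)²/64.0000 = 6.8906
  (85 − 64.0000)²/64.0000 = 6.8906
  (84 − 60.0000)²/60.0000 = 9.6000
  (36 − 60.0000)²/60.0000 = 9.6000
  (57 − 60.0000)²/60.0000 = 0.1500
  (63 − 60.0000)²/60.0000 = 0.1500
χ² = 6.8906 + 6.8906 + 9.6000 + 9.6000 + 0.1500 + 0.1500 = 33.281
df = (3−1)(2−1) = 2. Since 33.281 > 7.378, reject the null hypothesis of independence at α = 0.025.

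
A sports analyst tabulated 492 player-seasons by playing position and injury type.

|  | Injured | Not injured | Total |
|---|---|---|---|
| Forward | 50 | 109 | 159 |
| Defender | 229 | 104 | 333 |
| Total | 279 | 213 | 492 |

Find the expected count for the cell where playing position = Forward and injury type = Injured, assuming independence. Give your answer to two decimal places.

90.16

Row total (Forward) = 159; column total (Injured) = 279; grand total N = 492.
Expected count = (row total × column total) / N = 159 × 279 / 492 = 90.16.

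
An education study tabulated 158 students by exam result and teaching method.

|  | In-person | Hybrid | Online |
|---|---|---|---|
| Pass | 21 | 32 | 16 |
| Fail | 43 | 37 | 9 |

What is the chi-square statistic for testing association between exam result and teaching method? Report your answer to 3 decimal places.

Row totals: 69, 89. Column totals: 64, 69, 25. Grand total N = 158.
Expected counts (row total × column total / N):
  Pass, In-person: 69×64/158 = 27.9494
  Pass, Hybrid: 69×69/158 = 30.1329
  Pass, Online: 69×25/158 = 10.9177
  Fail, In-person: 89×64/158 = 36.0506
  Fail, Hybrid: 89×69/158 = 38.8671
  Fail, Online: 89×25/158 = 14.0823
Contributions (O − E)²/E:
  (21 − 27.9494)²/27.9494 = 1.7279
  (32 − 30.1329)²/30.1329 = 0.1157
  (16 − 10.9177)²/10.9177 = 2.3659
  (43 − 36.0506)²/36.0506 = 1.3396
  (37 − 38.8671)²/38.8671 = 0.0897
  (9 − 14.0823)²/14.0823 = 1.8342
χ² = 1.7279 + 0.1157 + 2.3659 + 1.3396 + 0.0897 + 1.8342 = 7.473

7.473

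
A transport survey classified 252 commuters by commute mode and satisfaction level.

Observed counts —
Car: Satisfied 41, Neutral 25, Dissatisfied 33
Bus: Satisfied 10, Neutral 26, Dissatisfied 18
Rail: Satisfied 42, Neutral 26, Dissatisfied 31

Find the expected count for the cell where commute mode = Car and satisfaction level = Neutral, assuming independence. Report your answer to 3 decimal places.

Row total (Car) = 99; column total (Neutral) = 77; grand total N = 252.
Expected count = (row total × column total) / N = 99 × 77 / 252 = 30.250.

30.250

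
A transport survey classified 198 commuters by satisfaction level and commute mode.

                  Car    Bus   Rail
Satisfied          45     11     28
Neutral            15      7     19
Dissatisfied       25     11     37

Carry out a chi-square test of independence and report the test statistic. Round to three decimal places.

Row totals: 84, 41, 73. Column totals: 85, 29, 84. Grand total N = 198.
Expected counts (row total × column total / N):
  Satisfied, Car: 84×85/198 = 36.0606
  Satisfied, Bus: 84×29/198 = 12.3030
  Satisfied, Rail: 84×84/198 = 35.6364
  Neutral, Car: 41×85/198 = 17.6010
  Neutral, Bus: 41×29/198 = 6.0051
  Neutral, Rail: 41×84/198 = 17.3939
  Dissatisfied, Car: 73×85/198 = 31.3384
  Dissatisfied, Bus: 73×29/198 = 10.6919
  Dissatisfied, Rail: 73×84/198 = 30.9697
Contributions (O − E)²/E:
  (45 − 36.0606)²/36.0606 = 2.2161
  (11 − 12.3030)²/12.3030 = 0.1380
  (28 − 35.6364)²/35.6364 = 1.6364
  (15 − 17.6010)²/17.6010 = 0.3844
  (7 − 6.0051)²/6.0051 = 0.1648
  (19 − 17.3939)²/17.3939 = 0.1483
  (25 − 31.3384)²/31.3384 = 1.2820
  (11 − 10.6919)²/10.6919 = 0.0089
  (37 − 30.9697)²/30.9697 = 1.1742
χ² = 2.2161 + 0.1380 + 1.6364 + 0.3844 + 0.1648 + 0.1483 + 1.2820 + 0.0089 + 1.1742 = 7.153

7.153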